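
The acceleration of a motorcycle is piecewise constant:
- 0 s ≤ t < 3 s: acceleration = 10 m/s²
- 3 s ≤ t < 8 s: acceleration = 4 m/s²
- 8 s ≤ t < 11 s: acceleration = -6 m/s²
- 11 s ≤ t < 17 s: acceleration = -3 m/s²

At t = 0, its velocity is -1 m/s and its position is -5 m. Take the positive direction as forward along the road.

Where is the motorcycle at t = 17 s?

484 m

On each constant-a segment, Δv = aΔt and Δx = v₀Δt + ½aΔt²; chain segment to segment.
0–3 s: v starts -1 m/s; Δx = -1·3 + ½·10·3² = 42 m; v ends 29 m/s.
3–8 s: v starts 29 m/s; Δx = 29·5 + ½·4·5² = 195 m; v ends 49 m/s.
8–11 s: v starts 49 m/s; Δx = 49·3 + ½·-6·3² = 120 m; v ends 31 m/s.
11–17 s: v starts 31 m/s; Δx = 31·6 + ½·-3·6² = 132 m; v ends 13 m/s.
x(17) = -5 + Σ Δx = 484 m.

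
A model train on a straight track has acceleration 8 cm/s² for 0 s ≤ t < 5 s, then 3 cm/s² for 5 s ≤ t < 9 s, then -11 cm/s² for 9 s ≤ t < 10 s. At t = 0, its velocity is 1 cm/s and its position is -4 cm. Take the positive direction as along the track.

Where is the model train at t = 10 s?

On each constant-a segment, Δv = aΔt and Δx = v₀Δt + ½aΔt²; chain segment to segment.
0–5 s: v starts 1 cm/s; Δx = 1·5 + ½·8·5² = 105 cm; v ends 41 cm/s.
5–9 s: v starts 41 cm/s; Δx = 41·4 + ½·3·4² = 188 cm; v ends 53 cm/s.
9–10 s: v starts 53 cm/s; Δx = 53·1 + ½·-11·1² = 47.5 cm; v ends 42 cm/s.
x(10) = -4 + Σ Δx = 336.5 cm.

336.5 cm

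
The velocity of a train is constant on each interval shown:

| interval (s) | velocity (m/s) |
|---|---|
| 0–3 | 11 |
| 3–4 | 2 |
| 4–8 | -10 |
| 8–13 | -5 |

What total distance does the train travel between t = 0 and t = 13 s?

Total distance travelled is ∫|v| dt — sum the magnitudes of each area piece.
0–3 s: |11| × 3 = 33 m
3–4 s: |2| × 1 = 2 m
4–8 s: |-10| × 4 = 40 m
8–13 s: |-5| × 5 = 25 m
Total distance = 100 m

100 m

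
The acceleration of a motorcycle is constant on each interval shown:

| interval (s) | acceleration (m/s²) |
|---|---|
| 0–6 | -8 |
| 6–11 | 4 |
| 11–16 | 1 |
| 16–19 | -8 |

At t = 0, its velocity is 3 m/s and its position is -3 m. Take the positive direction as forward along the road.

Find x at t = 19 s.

On each constant-a segment, Δv = aΔt and Δx = v₀Δt + ½aΔt²; chain segment to segment.
0–6 s: v starts 3 m/s; Δx = 3·6 + ½·-8·6² = -126 m; v ends -45 m/s.
6–11 s: v starts -45 m/s; Δx = -45·5 + ½·4·5² = -175 m; v ends -25 m/s.
11–16 s: v starts -25 m/s; Δx = -25·5 + ½·1·5² = -112.5 m; v ends -20 m/s.
16–19 s: v starts -20 m/s; Δx = -20·3 + ½·-8·3² = -96 m; v ends -44 m/s.
x(19) = -3 + Σ Δx = -512.5 m.

-512.5 m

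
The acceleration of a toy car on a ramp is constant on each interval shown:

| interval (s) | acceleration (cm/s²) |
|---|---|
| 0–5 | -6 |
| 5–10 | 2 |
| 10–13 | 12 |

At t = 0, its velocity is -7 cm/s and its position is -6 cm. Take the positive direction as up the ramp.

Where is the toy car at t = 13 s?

On each constant-a segment, Δv = aΔt and Δx = v₀Δt + ½aΔt²; chain segment to segment.
0–5 s: v starts -7 cm/s; Δx = -7·5 + ½·-6·5² = -110 cm; v ends -37 cm/s.
5–10 s: v starts -37 cm/s; Δx = -37·5 + ½·2·5² = -160 cm; v ends -27 cm/s.
10–13 s: v starts -27 cm/s; Δx = -27·3 + ½·12·3² = -27 cm; v ends 9 cm/s.
x(13) = -6 + Σ Δx = -303 cm.

-303 cm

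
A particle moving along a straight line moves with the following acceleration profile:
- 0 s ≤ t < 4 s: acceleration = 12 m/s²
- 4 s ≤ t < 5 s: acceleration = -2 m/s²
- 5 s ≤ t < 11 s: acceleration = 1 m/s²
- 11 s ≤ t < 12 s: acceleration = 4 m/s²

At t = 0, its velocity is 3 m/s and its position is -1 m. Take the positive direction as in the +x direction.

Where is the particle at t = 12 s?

526 m

On each constant-a segment, Δv = aΔt and Δx = v₀Δt + ½aΔt²; chain segment to segment.
0–4 s: v starts 3 m/s; Δx = 3·4 + ½·12·4² = 108 m; v ends 51 m/s.
4–5 s: v starts 51 m/s; Δx = 51·1 + ½·-2·1² = 50 m; v ends 49 m/s.
5–11 s: v starts 49 m/s; Δx = 49·6 + ½·1·6² = 312 m; v ends 55 m/s.
11–12 s: v starts 55 m/s; Δx = 55·1 + ½·4·1² = 57 m; v ends 59 m/s.
x(12) = -1 + Σ Δx = 526 m.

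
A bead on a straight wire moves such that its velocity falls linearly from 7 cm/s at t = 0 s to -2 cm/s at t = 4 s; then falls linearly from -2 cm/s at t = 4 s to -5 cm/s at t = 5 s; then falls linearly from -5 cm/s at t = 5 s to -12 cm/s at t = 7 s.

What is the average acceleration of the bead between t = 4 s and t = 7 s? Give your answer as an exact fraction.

-10/3 cm/s²

Average acceleration = Δv/Δt = (-12 − -2)/(7 − 4) = -10/3 cm/s².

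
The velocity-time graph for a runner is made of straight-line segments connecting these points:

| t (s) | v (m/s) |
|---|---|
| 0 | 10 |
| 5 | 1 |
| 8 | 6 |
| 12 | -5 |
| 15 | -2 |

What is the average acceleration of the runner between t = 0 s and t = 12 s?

Average acceleration = Δv/Δt = (-5 − 10)/(12 − 0) = -1.25 m/s².

-1.25 m/s²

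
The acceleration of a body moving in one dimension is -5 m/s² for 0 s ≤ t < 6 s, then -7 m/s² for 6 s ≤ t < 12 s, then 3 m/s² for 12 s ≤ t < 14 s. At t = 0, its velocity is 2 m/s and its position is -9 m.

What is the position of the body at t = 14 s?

On each constant-a segment, Δv = aΔt and Δx = v₀Δt + ½aΔt²; chain segment to segment.
0–6 s: v starts 2 m/s; Δx = 2·6 + ½·-5·6² = -78 m; v ends -28 m/s.
6–12 s: v starts -28 m/s; Δx = -28·6 + ½·-7·6² = -294 m; v ends -70 m/s.
12–14 s: v starts -70 m/s; Δx = -70·2 + ½·3·2² = -134 m; v ends -64 m/s.
x(14) = -9 + Σ Δx = -515 m.

-515 m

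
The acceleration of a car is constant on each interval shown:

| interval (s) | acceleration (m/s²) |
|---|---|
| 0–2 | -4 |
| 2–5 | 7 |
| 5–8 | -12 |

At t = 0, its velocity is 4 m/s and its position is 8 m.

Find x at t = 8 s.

On each constant-a segment, Δv = aΔt and Δx = v₀Δt + ½aΔt²; chain segment to segment.
0–2 s: v starts 4 m/s; Δx = 4·2 + ½·-4·2² = 0 m; v ends -4 m/s.
2–5 s: v starts -4 m/s; Δx = -4·3 + ½·7·3² = 19.5 m; v ends 17 m/s.
5–8 s: v starts 17 m/s; Δx = 17·3 + ½·-12·3² = -3 m; v ends -19 m/s.
x(8) = 8 + Σ Δx = 24.5 m.

24.5 m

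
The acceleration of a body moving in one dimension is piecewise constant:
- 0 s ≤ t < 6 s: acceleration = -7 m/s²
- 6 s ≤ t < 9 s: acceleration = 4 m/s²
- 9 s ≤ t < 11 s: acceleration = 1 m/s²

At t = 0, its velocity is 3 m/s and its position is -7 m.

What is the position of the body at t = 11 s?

-266 m

On each constant-a segment, Δv = aΔt and Δx = v₀Δt + ½aΔt²; chain segment to segment.
0–6 s: v starts 3 m/s; Δx = 3·6 + ½·-7·6² = -108 m; v ends -39 m/s.
6–9 s: v starts -39 m/s; Δx = -39·3 + ½·4·3² = -99 m; v ends -27 m/s.
9–11 s: v starts -27 m/s; Δx = -27·2 + ½·1·2² = -52 m; v ends -25 m/s.
x(11) = -7 + Σ Δx = -266 m.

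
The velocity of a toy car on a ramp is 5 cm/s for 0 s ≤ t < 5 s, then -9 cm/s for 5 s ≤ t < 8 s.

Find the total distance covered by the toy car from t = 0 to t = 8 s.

Total distance travelled is ∫|v| dt — sum the magnitudes of each area piece.
0–5 s: |5| × 5 = 25 cm
5–8 s: |-9| × 3 = 27 cm
Total distance = 52 cm

52 cm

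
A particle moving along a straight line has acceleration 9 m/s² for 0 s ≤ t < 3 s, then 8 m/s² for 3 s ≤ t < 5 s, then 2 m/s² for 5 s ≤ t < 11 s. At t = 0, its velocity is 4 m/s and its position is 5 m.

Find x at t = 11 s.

453.5 m

On each constant-a segment, Δv = aΔt and Δx = v₀Δt + ½aΔt²; chain segment to segment.
0–3 s: v starts 4 m/s; Δx = 4·3 + ½·9·3² = 52.5 m; v ends 31 m/s.
3–5 s: v starts 31 m/s; Δx = 31·2 + ½·8·2² = 78 m; v ends 47 m/s.
5–11 s: v starts 47 m/s; Δx = 47·6 + ½·2·6² = 318 m; v ends 59 m/s.
x(11) = 5 + Σ Δx = 453.5 m.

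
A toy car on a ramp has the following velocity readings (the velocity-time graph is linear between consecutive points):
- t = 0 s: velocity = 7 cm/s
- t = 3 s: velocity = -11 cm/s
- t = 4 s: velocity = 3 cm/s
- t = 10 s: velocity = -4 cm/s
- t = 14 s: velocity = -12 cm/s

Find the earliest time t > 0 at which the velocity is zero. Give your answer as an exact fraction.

v changes sign on 0–3 s (from 7 to -11); the graph is linear there, so v = 0 at t = 0 + (-7)·(3 − 0)/(-11 − 7) = 7/6 s.

t = 7/6 s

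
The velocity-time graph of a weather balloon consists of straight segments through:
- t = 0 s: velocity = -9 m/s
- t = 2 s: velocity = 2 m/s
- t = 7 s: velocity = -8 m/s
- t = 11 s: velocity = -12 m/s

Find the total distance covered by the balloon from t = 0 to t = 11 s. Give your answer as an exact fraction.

712/11 m

Distance (not displacement) is the total path length: add the absolute areas under v-t.
0–2 s: v = 0 at t = 18/11 s; triangle areas 81/11 + 4/11 = 85/11 m
2–7 s: v = 0 at t = 3 s; triangle areas 1 + 16 = 17 m
7–11 s: |½(-8 + -12)(4)| = 40 m
Total distance = 712/11 m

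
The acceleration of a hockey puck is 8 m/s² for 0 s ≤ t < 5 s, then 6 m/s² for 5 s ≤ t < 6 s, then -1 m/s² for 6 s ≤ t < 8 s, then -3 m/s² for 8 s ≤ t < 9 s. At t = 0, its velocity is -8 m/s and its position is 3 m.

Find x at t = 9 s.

206.5 m

On each constant-a segment, Δv = aΔt and Δx = v₀Δt + ½aΔt²; chain segment to segment.
0–5 s: v starts -8 m/s; Δx = -8·5 + ½·8·5² = 60 m; v ends 32 m/s.
5–6 s: v starts 32 m/s; Δx = 32·1 + ½·6·1² = 35 m; v ends 38 m/s.
6–8 s: v starts 38 m/s; Δx = 38·2 + ½·-1·2² = 74 m; v ends 36 m/s.
8–9 s: v starts 36 m/s; Δx = 36·1 + ½·-3·1² = 34.5 m; v ends 33 m/s.
x(9) = 3 + Σ Δx = 206.5 m.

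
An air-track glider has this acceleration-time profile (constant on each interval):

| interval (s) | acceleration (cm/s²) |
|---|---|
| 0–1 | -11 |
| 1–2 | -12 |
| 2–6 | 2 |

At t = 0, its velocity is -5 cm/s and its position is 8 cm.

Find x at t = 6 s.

On each constant-a segment, Δv = aΔt and Δx = v₀Δt + ½aΔt²; chain segment to segment.
0–1 s: v starts -5 cm/s; Δx = -5·1 + ½·-11·1² = -10.5 cm; v ends -16 cm/s.
1–2 s: v starts -16 cm/s; Δx = -16·1 + ½·-12·1² = -22 cm; v ends -28 cm/s.
2–6 s: v starts -28 cm/s; Δx = -28·4 + ½·2·4² = -96 cm; v ends -20 cm/s.
x(6) = 8 + Σ Δx = -120.5 cm.

-120.5 cm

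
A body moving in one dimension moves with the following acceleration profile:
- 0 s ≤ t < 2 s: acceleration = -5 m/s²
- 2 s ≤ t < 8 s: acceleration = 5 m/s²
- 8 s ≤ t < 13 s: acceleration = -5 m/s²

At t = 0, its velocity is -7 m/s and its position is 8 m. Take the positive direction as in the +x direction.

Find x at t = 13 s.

On each constant-a segment, Δv = aΔt and Δx = v₀Δt + ½aΔt²; chain segment to segment.
0–2 s: v starts -7 m/s; Δx = -7·2 + ½·-5·2² = -24 m; v ends -17 m/s.
2–8 s: v starts -17 m/s; Δx = -17·6 + ½·5·6² = -12 m; v ends 13 m/s.
8–13 s: v starts 13 m/s; Δx = 13·5 + ½·-5·5² = 2.5 m; v ends -12 m/s.
x(13) = 8 + Σ Δx = -25.5 m.

-25.5 m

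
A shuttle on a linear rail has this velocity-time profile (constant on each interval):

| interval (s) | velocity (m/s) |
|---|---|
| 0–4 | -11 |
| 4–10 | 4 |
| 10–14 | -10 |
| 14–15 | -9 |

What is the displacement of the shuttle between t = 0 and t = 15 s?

-69 m

Net displacement equals the area under the velocity-time graph (areas below the axis count negative).
0–4 s: -11 × 4 = -44 m
4–10 s: 4 × 6 = 24 m
10–14 s: -10 × 4 = -40 m
14–15 s: -9 × 1 = -9 m
Net displacement = -69 m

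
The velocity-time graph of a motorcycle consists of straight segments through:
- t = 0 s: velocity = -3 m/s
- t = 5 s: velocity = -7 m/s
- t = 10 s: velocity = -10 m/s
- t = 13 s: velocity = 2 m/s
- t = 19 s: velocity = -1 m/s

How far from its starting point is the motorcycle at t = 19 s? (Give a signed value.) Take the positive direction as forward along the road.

-76.5 m

Net displacement equals the area under the velocity-time graph (areas below the axis count negative).
0–5 s: ½(-3 + -7)(5) = -25 m
5–10 s: ½(-7 + -10)(5) = -42.5 m
10–13 s: ½(-10 + 2)(3) = -12 m
13–19 s: ½(2 + -1)(6) = 3 m
Net displacement = -76.5 m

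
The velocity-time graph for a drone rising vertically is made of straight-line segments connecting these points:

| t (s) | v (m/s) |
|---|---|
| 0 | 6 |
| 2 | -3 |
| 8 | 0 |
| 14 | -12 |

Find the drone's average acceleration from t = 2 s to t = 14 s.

Average acceleration = Δv/Δt = (-12 − -3)/(14 − 2) = -0.75 m/s².

-0.75 m/s²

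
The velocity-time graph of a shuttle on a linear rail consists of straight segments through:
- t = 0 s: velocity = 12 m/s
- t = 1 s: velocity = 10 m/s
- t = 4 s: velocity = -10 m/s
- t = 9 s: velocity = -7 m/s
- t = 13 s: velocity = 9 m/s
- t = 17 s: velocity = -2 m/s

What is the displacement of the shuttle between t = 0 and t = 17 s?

-13.5 m

Displacement is the signed area under the v-t curve.
0–1 s: ½(12 + 10)(1) = 11 m
1–4 s: ½(10 + -10)(3) = 0 m
4–9 s: ½(-10 + -7)(5) = -42.5 m
9–13 s: ½(-7 + 9)(4) = 4 m
13–17 s: ½(9 + -2)(4) = 14 m
Net displacement = -13.5 m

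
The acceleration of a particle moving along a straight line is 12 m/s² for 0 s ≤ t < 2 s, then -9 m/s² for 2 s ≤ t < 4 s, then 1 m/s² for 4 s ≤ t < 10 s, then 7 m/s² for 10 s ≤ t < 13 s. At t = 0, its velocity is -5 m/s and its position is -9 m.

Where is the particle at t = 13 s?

101.5 m

On each constant-a segment, Δv = aΔt and Δx = v₀Δt + ½aΔt²; chain segment to segment.
0–2 s: v starts -5 m/s; Δx = -5·2 + ½·12·2² = 14 m; v ends 19 m/s.
2–4 s: v starts 19 m/s; Δx = 19·2 + ½·-9·2² = 20 m; v ends 1 m/s.
4–10 s: v starts 1 m/s; Δx = 1·6 + ½·1·6² = 24 m; v ends 7 m/s.
10–13 s: v starts 7 m/s; Δx = 7·3 + ½·7·3² = 52.5 m; v ends 28 m/s.
x(13) = -9 + Σ Δx = 101.5 m.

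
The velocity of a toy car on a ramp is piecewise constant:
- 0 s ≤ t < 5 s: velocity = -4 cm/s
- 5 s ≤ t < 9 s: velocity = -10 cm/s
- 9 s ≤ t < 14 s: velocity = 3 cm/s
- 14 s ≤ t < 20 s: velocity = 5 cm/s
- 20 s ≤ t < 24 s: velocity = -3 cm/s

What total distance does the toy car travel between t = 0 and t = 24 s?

117 cm

Distance (not displacement) is the total path length: add the absolute areas under v-t.
0–5 s: |-4| × 5 = 20 cm
5–9 s: |-10| × 4 = 40 cm
9–14 s: |3| × 5 = 15 cm
14–20 s: |5| × 6 = 30 cm
20–24 s: |-3| × 4 = 12 cm
Total distance = 117 cm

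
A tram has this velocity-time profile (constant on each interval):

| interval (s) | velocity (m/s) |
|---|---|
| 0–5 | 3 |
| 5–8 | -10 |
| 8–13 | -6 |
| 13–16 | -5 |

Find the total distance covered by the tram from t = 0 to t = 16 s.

Total distance travelled is ∫|v| dt — sum the magnitudes of each area piece.
0–5 s: |3| × 5 = 15 m
5–8 s: |-10| × 3 = 30 m
8–13 s: |-6| × 5 = 30 m
13–16 s: |-5| × 3 = 15 m
Total distance = 90 m

90 m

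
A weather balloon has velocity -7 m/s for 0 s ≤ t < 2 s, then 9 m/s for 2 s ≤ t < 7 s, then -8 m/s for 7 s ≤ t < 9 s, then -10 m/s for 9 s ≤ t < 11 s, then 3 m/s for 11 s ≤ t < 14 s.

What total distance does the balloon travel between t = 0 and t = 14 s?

Total distance travelled is ∫|v| dt — sum the magnitudes of each area piece.
0–2 s: |-7| × 2 = 14 m
2–7 s: |9| × 5 = 45 m
7–9 s: |-8| × 2 = 16 m
9–11 s: |-10| × 2 = 20 m
11–14 s: |3| × 3 = 9 m
Total distance = 104 m

104 m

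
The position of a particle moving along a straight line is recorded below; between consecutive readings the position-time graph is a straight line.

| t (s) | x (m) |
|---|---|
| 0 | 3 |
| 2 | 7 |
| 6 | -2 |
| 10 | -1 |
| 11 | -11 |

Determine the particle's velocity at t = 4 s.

Velocity is the slope of the x-t graph on 2–6 s: (-2 − 7)/(6 − 2) = -2.25 m/s.

-2.25 m/s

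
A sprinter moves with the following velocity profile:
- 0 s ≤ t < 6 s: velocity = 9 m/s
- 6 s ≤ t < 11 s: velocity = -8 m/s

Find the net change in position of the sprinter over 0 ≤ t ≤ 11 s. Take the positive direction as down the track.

Net displacement equals the area under the velocity-time graph (areas below the axis count negative).
0–6 s: 9 × 6 = 54 m
6–11 s: -8 × 5 = -40 m
Net displacement = 14 m

14 m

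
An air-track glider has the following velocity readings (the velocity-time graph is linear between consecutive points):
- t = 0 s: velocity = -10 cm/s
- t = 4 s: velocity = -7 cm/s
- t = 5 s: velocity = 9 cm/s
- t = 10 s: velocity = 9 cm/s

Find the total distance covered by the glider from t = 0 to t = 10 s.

83.0625 cm

Distance (not displacement) is the total path length: add the absolute areas under v-t.
0–4 s: |½(-10 + -7)(4)| = 34 cm
4–5 s: v = 0 at t = 4.4375 s; triangle areas 1.53125 + 2.53125 = 4.0625 cm
5–10 s: |9| × 5 = 45 cm
Total distance = 83.0625 cm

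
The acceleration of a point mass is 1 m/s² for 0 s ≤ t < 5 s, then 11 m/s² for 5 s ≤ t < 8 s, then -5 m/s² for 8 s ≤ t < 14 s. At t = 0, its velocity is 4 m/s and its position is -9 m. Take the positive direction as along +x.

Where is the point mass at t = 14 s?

On each constant-a segment, Δv = aΔt and Δx = v₀Δt + ½aΔt²; chain segment to segment.
0–5 s: v starts 4 m/s; Δx = 4·5 + ½·1·5² = 32.5 m; v ends 9 m/s.
5–8 s: v starts 9 m/s; Δx = 9·3 + ½·11·3² = 76.5 m; v ends 42 m/s.
8–14 s: v starts 42 m/s; Δx = 42·6 + ½·-5·6² = 162 m; v ends 12 m/s.
x(14) = -9 + Σ Δx = 262 m.

262 m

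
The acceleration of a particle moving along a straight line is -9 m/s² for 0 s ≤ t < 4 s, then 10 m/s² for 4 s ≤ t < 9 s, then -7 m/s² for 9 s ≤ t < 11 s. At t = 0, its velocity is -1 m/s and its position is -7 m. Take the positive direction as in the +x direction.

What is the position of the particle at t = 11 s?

On each constant-a segment, Δv = aΔt and Δx = v₀Δt + ½aΔt²; chain segment to segment.
0–4 s: v starts -1 m/s; Δx = -1·4 + ½·-9·4² = -76 m; v ends -37 m/s.
4–9 s: v starts -37 m/s; Δx = -37·5 + ½·10·5² = -60 m; v ends 13 m/s.
9–11 s: v starts 13 m/s; Δx = 13·2 + ½·-7·2² = 12 m; v ends -1 m/s.
x(11) = -7 + Σ Δx = -131 m.

-131 m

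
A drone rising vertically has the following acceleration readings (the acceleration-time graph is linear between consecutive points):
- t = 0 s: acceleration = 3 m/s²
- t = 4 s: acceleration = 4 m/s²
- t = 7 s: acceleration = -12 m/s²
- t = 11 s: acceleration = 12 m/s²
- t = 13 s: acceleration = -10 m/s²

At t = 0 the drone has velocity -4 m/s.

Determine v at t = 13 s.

Δv equals the area under the a-t graph; then v = v₀ + Δv.
0–4 s: ½(3 + 4)(4) = 14 m/s
4–7 s: ½(4 + -12)(3) = -12 m/s
7–11 s: ½(-12 + 12)(4) = 0 m/s
11–13 s: ½(12 + -10)(2) = 2 m/s
Δv = 4 m/s, so v(13) = -4 + (4) = 0 m/s.

0 m/s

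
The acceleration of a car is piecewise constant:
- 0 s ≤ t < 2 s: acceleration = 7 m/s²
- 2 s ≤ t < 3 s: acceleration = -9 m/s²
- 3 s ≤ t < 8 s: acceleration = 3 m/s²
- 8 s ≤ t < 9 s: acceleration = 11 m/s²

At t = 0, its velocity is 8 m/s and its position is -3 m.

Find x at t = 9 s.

180.5 m

On each constant-a segment, Δv = aΔt and Δx = v₀Δt + ½aΔt²; chain segment to segment.
0–2 s: v starts 8 m/s; Δx = 8·2 + ½·7·2² = 30 m; v ends 22 m/s.
2–3 s: v starts 22 m/s; Δx = 22·1 + ½·-9·1² = 17.5 m; v ends 13 m/s.
3–8 s: v starts 13 m/s; Δx = 13·5 + ½·3·5² = 102.5 m; v ends 28 m/s.
8–9 s: v starts 28 m/s; Δx = 28·1 + ½·11·1² = 33.5 m; v ends 39 m/s.
x(9) = -3 + Σ Δx = 180.5 m.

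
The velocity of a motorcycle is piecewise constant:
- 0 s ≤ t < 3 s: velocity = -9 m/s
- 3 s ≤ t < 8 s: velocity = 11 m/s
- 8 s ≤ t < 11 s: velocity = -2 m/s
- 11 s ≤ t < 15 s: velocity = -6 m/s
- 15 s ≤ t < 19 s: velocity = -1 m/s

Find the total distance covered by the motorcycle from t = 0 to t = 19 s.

Total distance travelled is ∫|v| dt — sum the magnitudes of each area piece.
0–3 s: |-9| × 3 = 27 m
3–8 s: |11| × 5 = 55 m
8–11 s: |-2| × 3 = 6 m
11–15 s: |-6| × 4 = 24 m
15–19 s: |-1| × 4 = 4 m
Total distance = 116 m

116 m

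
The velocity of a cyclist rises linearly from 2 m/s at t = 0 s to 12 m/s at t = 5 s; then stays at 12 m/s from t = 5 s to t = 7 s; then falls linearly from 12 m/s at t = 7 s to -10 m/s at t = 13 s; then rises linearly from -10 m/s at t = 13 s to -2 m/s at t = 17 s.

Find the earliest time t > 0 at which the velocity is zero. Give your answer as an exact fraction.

v changes sign on 7–13 s (from 12 to -10); the graph is linear there, so v = 0 at t = 7 + (-12)·(13 − 7)/(-10 − 12) = 113/11 s.

t = 113/11 s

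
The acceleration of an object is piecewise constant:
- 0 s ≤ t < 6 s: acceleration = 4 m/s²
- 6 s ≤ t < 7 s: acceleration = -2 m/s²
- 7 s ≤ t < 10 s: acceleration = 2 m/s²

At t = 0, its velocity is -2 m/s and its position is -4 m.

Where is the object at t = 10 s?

On each constant-a segment, Δv = aΔt and Δx = v₀Δt + ½aΔt²; chain segment to segment.
0–6 s: v starts -2 m/s; Δx = -2·6 + ½·4·6² = 60 m; v ends 22 m/s.
6–7 s: v starts 22 m/s; Δx = 22·1 + ½·-2·1² = 21 m; v ends 20 m/s.
7–10 s: v starts 20 m/s; Δx = 20·3 + ½·2·3² = 69 m; v ends 26 m/s.
x(10) = -4 + Σ Δx = 146 m.

146 m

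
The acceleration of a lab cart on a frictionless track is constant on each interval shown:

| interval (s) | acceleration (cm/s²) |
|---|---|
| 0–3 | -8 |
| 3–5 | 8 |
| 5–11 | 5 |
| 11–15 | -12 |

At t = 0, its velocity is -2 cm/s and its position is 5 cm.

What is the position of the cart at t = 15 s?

-59 cm

On each constant-a segment, Δv = aΔt and Δx = v₀Δt + ½aΔt²; chain segment to segment.
0–3 s: v starts -2 cm/s; Δx = -2·3 + ½·-8·3² = -42 cm; v ends -26 cm/s.
3–5 s: v starts -26 cm/s; Δx = -26·2 + ½·8·2² = -36 cm; v ends -10 cm/s.
5–11 s: v starts -10 cm/s; Δx = -10·6 + ½·5·6² = 30 cm; v ends 20 cm/s.
11–15 s: v starts 20 cm/s; Δx = 20·4 + ½·-12·4² = -16 cm; v ends -28 cm/s.
x(15) = 5 + Σ Δx = -59 cm.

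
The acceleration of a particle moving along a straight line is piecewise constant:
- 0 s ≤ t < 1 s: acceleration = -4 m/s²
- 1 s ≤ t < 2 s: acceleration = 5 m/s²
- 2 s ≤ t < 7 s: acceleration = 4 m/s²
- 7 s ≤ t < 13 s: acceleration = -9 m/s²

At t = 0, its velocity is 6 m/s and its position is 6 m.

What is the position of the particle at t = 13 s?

99.5 m

On each constant-a segment, Δv = aΔt and Δx = v₀Δt + ½aΔt²; chain segment to segment.
0–1 s: v starts 6 m/s; Δx = 6·1 + ½·-4·1² = 4 m; v ends 2 m/s.
1–2 s: v starts 2 m/s; Δx = 2·1 + ½·5·1² = 4.5 m; v ends 7 m/s.
2–7 s: v starts 7 m/s; Δx = 7·5 + ½·4·5² = 85 m; v ends 27 m/s.
7–13 s: v starts 27 m/s; Δx = 27·6 + ½·-9·6² = 0 m; v ends -27 m/s.
x(13) = 6 + Σ Δx = 99.5 m.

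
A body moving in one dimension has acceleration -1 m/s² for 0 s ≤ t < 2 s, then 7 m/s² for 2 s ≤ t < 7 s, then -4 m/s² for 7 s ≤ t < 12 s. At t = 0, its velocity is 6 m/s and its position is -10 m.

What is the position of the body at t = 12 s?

On each constant-a segment, Δv = aΔt and Δx = v₀Δt + ½aΔt²; chain segment to segment.
0–2 s: v starts 6 m/s; Δx = 6·2 + ½·-1·2² = 10 m; v ends 4 m/s.
2–7 s: v starts 4 m/s; Δx = 4·5 + ½·7·5² = 107.5 m; v ends 39 m/s.
7–12 s: v starts 39 m/s; Δx = 39·5 + ½·-4·5² = 145 m; v ends 19 m/s.
x(12) = -10 + Σ Δx = 252.5 m.

252.5 m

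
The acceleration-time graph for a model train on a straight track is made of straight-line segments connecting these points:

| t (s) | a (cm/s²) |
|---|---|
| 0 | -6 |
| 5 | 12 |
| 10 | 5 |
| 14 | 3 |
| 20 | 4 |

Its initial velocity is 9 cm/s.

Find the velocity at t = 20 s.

103.5 cm/s

Δv equals the area under the a-t graph; then v = v₀ + Δv.
0–5 s: ½(-6 + 12)(5) = 15 cm/s
5–10 s: ½(12 + 5)(5) = 42.5 cm/s
10–14 s: ½(5 + 3)(4) = 16 cm/s
14–20 s: ½(3 + 4)(6) = 21 cm/s
Δv = 94.5 cm/s, so v(20) = 9 + (94.5) = 103.5 cm/s.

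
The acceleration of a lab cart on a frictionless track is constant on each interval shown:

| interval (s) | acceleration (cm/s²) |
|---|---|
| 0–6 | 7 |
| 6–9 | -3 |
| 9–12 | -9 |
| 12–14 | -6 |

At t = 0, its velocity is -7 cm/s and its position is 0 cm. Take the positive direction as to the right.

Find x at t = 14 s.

199 cm

On each constant-a segment, Δv = aΔt and Δx = v₀Δt + ½aΔt²; chain segment to segment.
0–6 s: v starts -7 cm/s; Δx = -7·6 + ½·7·6² = 84 cm; v ends 35 cm/s.
6–9 s: v starts 35 cm/s; Δx = 35·3 + ½·-3·3² = 91.5 cm; v ends 26 cm/s.
9–12 s: v starts 26 cm/s; Δx = 26·3 + ½·-9·3² = 37.5 cm; v ends -1 cm/s.
12–14 s: v starts -1 cm/s; Δx = -1·2 + ½·-6·2² = -14 cm; v ends -13 cm/s.
x(14) = 0 + Σ Δx = 199 cm.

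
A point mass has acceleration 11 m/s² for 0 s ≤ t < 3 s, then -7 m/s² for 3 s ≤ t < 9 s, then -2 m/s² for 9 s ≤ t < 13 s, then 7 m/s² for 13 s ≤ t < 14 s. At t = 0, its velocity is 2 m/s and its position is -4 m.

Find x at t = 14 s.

On each constant-a segment, Δv = aΔt and Δx = v₀Δt + ½aΔt²; chain segment to segment.
0–3 s: v starts 2 m/s; Δx = 2·3 + ½·11·3² = 55.5 m; v ends 35 m/s.
3–9 s: v starts 35 m/s; Δx = 35·6 + ½·-7·6² = 84 m; v ends -7 m/s.
9–13 s: v starts -7 m/s; Δx = -7·4 + ½·-2·4² = -44 m; v ends -15 m/s.
13–14 s: v starts -15 m/s; Δx = -15·1 + ½·7·1² = -11.5 m; v ends -8 m/s.
x(14) = -4 + Σ Δx = 80 m.

80 m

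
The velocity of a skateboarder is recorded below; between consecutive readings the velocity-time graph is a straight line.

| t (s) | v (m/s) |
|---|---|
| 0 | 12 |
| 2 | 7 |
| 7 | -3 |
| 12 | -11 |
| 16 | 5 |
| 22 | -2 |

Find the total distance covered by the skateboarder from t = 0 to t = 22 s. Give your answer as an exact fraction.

2777/28 m

Total distance travelled is ∫|v| dt — sum the magnitudes of each area piece.
0–2 s: |½(12 + 7)(2)| = 19 m
2–7 s: v = 0 at t = 5.5 s; triangle areas 12.25 + 2.25 = 14.5 m
7–12 s: |½(-3 + -11)(5)| = 35 m
12–16 s: v = 0 at t = 14.75 s; triangle areas 15.125 + 3.125 = 18.25 m
16–22 s: v = 0 at t = 142/7 s; triangle areas 75/7 + 12/7 = 87/7 m
Total distance = 2777/28 m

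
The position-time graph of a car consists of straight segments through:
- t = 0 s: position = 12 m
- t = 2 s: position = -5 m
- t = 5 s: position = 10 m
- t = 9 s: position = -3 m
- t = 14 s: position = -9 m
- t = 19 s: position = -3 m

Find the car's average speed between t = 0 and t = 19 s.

Average speed = (total path length)/(elapsed time); on a piecewise-linear x-t graph the path length is Σ|Δx|.
0–2 s: |Δx| = |-5 − 12| = 17 m
2–5 s: |Δx| = |10 − -5| = 15 m
5–9 s: |Δx| = |-3 − 10| = 13 m
9–14 s: |Δx| = |-9 − -3| = 6 m
14–19 s: |Δx| = |-3 − -9| = 6 m
Total path = 57 m; average speed = 57/19 = 3 m/s.

3 m/s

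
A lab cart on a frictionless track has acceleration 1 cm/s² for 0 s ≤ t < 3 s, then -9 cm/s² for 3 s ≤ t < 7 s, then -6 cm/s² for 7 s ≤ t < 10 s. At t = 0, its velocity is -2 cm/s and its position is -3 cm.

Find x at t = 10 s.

On each constant-a segment, Δv = aΔt and Δx = v₀Δt + ½aΔt²; chain segment to segment.
0–3 s: v starts -2 cm/s; Δx = -2·3 + ½·1·3² = -1.5 cm; v ends 1 cm/s.
3–7 s: v starts 1 cm/s; Δx = 1·4 + ½·-9·4² = -68 cm; v ends -35 cm/s.
7–10 s: v starts -35 cm/s; Δx = -35·3 + ½·-6·3² = -132 cm; v ends -53 cm/s.
x(10) = -3 + Σ Δx = -204.5 cm.

-204.5 cm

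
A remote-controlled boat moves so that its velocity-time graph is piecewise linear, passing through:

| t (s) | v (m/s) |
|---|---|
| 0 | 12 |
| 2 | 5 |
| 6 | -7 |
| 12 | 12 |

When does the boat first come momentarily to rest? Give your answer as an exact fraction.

t = 11/3 s

v changes sign on 2–6 s (from 5 to -7); the graph is linear there, so v = 0 at t = 2 + (-5)·(6 − 2)/(-7 − 5) = 11/3 s.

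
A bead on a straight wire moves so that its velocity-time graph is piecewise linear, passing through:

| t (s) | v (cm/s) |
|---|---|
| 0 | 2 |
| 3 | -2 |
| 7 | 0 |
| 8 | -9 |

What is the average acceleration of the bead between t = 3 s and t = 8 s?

-1.4 cm/s²

Average acceleration = Δv/Δt = (-9 − -2)/(8 − 3) = -1.4 cm/s².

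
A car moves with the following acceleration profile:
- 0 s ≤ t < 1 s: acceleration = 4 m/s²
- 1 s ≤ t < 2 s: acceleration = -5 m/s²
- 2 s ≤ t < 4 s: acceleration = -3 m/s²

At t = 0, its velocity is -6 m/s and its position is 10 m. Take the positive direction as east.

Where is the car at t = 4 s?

On each constant-a segment, Δv = aΔt and Δx = v₀Δt + ½aΔt²; chain segment to segment.
0–1 s: v starts -6 m/s; Δx = -6·1 + ½·4·1² = -4 m; v ends -2 m/s.
1–2 s: v starts -2 m/s; Δx = -2·1 + ½·-5·1² = -4.5 m; v ends -7 m/s.
2–4 s: v starts -7 m/s; Δx = -7·2 + ½·-3·2² = -20 m; v ends -13 m/s.
x(4) = 10 + Σ Δx = -18.5 m.

-18.5 m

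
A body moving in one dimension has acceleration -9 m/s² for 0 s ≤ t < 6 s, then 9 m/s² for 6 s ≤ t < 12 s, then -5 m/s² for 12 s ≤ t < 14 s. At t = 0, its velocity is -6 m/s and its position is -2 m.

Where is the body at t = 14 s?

On each constant-a segment, Δv = aΔt and Δx = v₀Δt + ½aΔt²; chain segment to segment.
0–6 s: v starts -6 m/s; Δx = -6·6 + ½·-9·6² = -198 m; v ends -60 m/s.
6–12 s: v starts -60 m/s; Δx = -60·6 + ½·9·6² = -198 m; v ends -6 m/s.
12–14 s: v starts -6 m/s; Δx = -6·2 + ½·-5·2² = -22 m; v ends -16 m/s.
x(14) = -2 + Σ Δx = -420 m.

-420 m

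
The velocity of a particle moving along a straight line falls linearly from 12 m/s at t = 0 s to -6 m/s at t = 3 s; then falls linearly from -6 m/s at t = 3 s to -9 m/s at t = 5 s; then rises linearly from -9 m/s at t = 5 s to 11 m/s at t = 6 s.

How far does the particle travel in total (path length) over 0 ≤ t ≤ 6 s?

35.05 m

Total distance travelled is ∫|v| dt — sum the magnitudes of each area piece.
0–3 s: v = 0 at t = 2 s; triangle areas 12 + 3 = 15 m
3–5 s: |½(-6 + -9)(2)| = 15 m
5–6 s: v = 0 at t = 5.45 s; triangle areas 2.025 + 3.025 = 5.05 m
Total distance = 35.05 m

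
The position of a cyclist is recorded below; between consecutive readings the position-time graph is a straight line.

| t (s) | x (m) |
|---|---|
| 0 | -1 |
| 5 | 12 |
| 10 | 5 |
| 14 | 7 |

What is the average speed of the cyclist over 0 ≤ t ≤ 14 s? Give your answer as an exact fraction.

Average speed = (total path length)/(elapsed time); on a piecewise-linear x-t graph the path length is Σ|Δx|.
0–5 s: |Δx| = |12 − -1| = 13 m
5–10 s: |Δx| = |5 − 12| = 7 m
10–14 s: |Δx| = |7 − 5| = 2 m
Total path = 22 m; average speed = 22/14 = 11/7 m/s.

11/7 m/s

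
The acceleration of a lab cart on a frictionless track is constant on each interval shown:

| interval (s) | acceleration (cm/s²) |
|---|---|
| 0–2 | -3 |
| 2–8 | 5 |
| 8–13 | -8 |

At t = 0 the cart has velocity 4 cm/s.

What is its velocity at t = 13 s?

-12 cm/s

Δv equals the area under the a-t graph; then v = v₀ + Δv.
0–2 s: -3 × 2 = -6 cm/s
2–8 s: 5 × 6 = 30 cm/s
8–13 s: -8 × 5 = -40 cm/s
Δv = -16 cm/s, so v(13) = 4 + (-16) = -12 cm/s.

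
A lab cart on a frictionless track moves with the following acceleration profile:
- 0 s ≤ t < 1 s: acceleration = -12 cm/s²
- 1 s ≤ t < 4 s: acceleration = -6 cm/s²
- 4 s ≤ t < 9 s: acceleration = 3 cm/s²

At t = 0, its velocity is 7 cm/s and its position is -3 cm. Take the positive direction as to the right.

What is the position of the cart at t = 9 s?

-121.5 cm

On each constant-a segment, Δv = aΔt and Δx = v₀Δt + ½aΔt²; chain segment to segment.
0–1 s: v starts 7 cm/s; Δx = 7·1 + ½·-12·1² = 1 cm; v ends -5 cm/s.
1–4 s: v starts -5 cm/s; Δx = -5·3 + ½·-6·3² = -42 cm; v ends -23 cm/s.
4–9 s: v starts -23 cm/s; Δx = -23·5 + ½·3·5² = -77.5 cm; v ends -8 cm/s.
x(9) = -3 + Σ Δx = -121.5 cm.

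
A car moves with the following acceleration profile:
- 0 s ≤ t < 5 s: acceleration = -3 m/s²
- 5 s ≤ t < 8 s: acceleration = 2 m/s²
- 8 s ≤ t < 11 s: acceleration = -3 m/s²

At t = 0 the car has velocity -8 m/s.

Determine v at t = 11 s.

Δv equals the area under the a-t graph; then v = v₀ + Δv.
0–5 s: -3 × 5 = -15 m/s
5–8 s: 2 × 3 = 6 m/s
8–11 s: -3 × 3 = -9 m/s
Δv = -18 m/s, so v(11) = -8 + (-18) = -26 m/s.

-26 m/s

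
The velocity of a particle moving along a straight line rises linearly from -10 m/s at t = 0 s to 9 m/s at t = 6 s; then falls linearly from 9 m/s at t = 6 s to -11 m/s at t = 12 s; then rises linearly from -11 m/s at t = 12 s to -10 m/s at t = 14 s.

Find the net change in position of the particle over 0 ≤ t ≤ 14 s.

Displacement is the signed area under the v-t curve.
0–6 s: ½(-10 + 9)(6) = -3 m
6–12 s: ½(9 + -11)(6) = -6 m
12–14 s: ½(-11 + -10)(2) = -21 m
Net displacement = -30 m

-30 m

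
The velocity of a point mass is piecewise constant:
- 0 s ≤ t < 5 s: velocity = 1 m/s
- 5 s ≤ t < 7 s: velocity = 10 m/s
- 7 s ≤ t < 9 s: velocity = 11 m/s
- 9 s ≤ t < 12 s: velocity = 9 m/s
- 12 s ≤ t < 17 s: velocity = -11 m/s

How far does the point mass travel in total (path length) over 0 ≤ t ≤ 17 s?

Total distance travelled is ∫|v| dt — sum the magnitudes of each area piece.
0–5 s: |1| × 5 = 5 m
5–7 s: |10| × 2 = 20 m
7–9 s: |11| × 2 = 22 m
9–12 s: |9| × 3 = 27 m
12–17 s: |-11| × 5 = 55 m
Total distance = 129 m

129 m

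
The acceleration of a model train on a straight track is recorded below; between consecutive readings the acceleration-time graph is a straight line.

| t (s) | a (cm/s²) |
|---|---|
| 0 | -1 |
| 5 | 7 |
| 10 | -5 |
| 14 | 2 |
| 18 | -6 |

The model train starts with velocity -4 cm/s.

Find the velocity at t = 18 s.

Δv equals the area under the a-t graph; then v = v₀ + Δv.
0–5 s: ½(-1 + 7)(5) = 15 cm/s
5–10 s: ½(7 + -5)(5) = 5 cm/s
10–14 s: ½(-5 + 2)(4) = -6 cm/s
14–18 s: ½(2 + -6)(4) = -8 cm/s
Δv = 6 cm/s, so v(18) = -4 + (6) = 2 cm/s.

2 cm/s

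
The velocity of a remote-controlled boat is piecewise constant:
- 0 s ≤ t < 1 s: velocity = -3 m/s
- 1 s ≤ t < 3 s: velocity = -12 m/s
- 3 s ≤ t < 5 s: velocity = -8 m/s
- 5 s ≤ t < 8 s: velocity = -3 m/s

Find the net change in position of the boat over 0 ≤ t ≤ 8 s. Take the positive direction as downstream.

Net displacement equals the area under the velocity-time graph (areas below the axis count negative).
0–1 s: -3 × 1 = -3 m
1–3 s: -12 × 2 = -24 m
3–5 s: -8 × 2 = -16 m
5–8 s: -3 × 3 = -9 m
Net displacement = -52 m

-52 m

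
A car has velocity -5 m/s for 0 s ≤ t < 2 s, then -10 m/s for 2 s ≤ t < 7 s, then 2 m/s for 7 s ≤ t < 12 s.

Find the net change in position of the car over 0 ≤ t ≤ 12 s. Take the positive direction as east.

Net displacement equals the area under the velocity-time graph (areas below the axis count negative).
0–2 s: -5 × 2 = -10 m
2–7 s: -10 × 5 = -50 m
7–12 s: 2 × 5 = 10 m
Net displacement = -50 m

-50 m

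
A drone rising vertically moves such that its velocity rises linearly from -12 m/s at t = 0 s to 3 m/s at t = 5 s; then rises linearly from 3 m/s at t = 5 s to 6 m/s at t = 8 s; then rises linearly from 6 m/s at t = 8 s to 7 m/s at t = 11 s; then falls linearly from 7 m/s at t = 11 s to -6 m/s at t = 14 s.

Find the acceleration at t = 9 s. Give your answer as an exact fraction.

Acceleration is the slope of the v-t graph on 8–11 s: (7 − 6)/(11 − 8) = 1/3 m/s².

1/3 m/s²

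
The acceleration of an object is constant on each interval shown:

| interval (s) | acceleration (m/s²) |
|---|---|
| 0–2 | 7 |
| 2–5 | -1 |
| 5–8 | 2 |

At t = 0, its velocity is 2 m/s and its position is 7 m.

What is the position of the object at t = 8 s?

116.5 m

On each constant-a segment, Δv = aΔt and Δx = v₀Δt + ½aΔt²; chain segment to segment.
0–2 s: v starts 2 m/s; Δx = 2·2 + ½·7·2² = 18 m; v ends 16 m/s.
2–5 s: v starts 16 m/s; Δx = 16·3 + ½·-1·3² = 43.5 m; v ends 13 m/s.
5–8 s: v starts 13 m/s; Δx = 13·3 + ½·2·3² = 48 m; v ends 19 m/s.
x(8) = 7 + Σ Δx = 116.5 m.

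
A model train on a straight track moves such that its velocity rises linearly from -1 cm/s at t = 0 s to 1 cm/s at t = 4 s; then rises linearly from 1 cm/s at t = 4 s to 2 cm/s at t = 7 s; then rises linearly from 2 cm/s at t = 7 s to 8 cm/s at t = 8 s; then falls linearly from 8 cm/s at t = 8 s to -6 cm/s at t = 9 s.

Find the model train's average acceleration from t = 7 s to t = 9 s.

-4 cm/s²

Average acceleration = Δv/Δt = (-6 − 2)/(9 − 7) = -4 cm/s².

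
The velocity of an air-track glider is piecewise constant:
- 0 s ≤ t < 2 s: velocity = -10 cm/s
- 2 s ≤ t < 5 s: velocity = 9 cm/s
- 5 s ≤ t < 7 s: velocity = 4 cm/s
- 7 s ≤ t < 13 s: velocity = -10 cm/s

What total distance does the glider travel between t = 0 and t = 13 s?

Total distance travelled is ∫|v| dt — sum the magnitudes of each area piece.
0–2 s: |-10| × 2 = 20 cm
2–5 s: |9| × 3 = 27 cm
5–7 s: |4| × 2 = 8 cm
7–13 s: |-10| × 6 = 60 cm
Total distance = 115 cm

115 cm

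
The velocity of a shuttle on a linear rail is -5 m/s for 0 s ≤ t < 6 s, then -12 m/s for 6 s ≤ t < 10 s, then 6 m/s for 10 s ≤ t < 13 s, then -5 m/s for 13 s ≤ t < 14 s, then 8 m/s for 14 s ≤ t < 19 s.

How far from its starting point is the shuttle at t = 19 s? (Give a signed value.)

-25 m

Net displacement equals the area under the velocity-time graph (areas below the axis count negative).
0–6 s: -5 × 6 = -30 m
6–10 s: -12 × 4 = -48 m
10–13 s: 6 × 3 = 18 m
13–14 s: -5 × 1 = -5 m
14–19 s: 8 × 5 = 40 m
Net displacement = -25 m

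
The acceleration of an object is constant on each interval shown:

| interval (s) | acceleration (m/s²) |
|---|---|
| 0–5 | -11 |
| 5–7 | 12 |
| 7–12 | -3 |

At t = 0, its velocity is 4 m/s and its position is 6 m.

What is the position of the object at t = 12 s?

-362 m

On each constant-a segment, Δv = aΔt and Δx = v₀Δt + ½aΔt²; chain segment to segment.
0–5 s: v starts 4 m/s; Δx = 4·5 + ½·-11·5² = -117.5 m; v ends -51 m/s.
5–7 s: v starts -51 m/s; Δx = -51·2 + ½·12·2² = -78 m; v ends -27 m/s.
7–12 s: v starts -27 m/s; Δx = -27·5 + ½·-3·5² = -172.5 m; v ends -42 m/s.
x(12) = 6 + Σ Δx = -362 m.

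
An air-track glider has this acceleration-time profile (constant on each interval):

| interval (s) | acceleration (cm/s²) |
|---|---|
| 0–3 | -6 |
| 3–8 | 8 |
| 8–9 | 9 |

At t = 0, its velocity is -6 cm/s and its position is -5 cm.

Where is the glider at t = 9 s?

-49.5 cm

On each constant-a segment, Δv = aΔt and Δx = v₀Δt + ½aΔt²; chain segment to segment.
0–3 s: v starts -6 cm/s; Δx = -6·3 + ½·-6·3² = -45 cm; v ends -24 cm/s.
3–8 s: v starts -24 cm/s; Δx = -24·5 + ½·8·5² = -20 cm; v ends 16 cm/s.
8–9 s: v starts 16 cm/s; Δx = 16·1 + ½·9·1² = 20.5 cm; v ends 25 cm/s.
x(9) = -5 + Σ Δx = -49.5 cm.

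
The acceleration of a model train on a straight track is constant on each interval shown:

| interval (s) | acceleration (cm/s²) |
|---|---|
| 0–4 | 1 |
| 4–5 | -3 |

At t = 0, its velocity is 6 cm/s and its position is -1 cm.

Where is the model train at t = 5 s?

On each constant-a segment, Δv = aΔt and Δx = v₀Δt + ½aΔt²; chain segment to segment.
0–4 s: v starts 6 cm/s; Δx = 6·4 + ½·1·4² = 32 cm; v ends 10 cm/s.
4–5 s: v starts 10 cm/s; Δx = 10·1 + ½·-3·1² = 8.5 cm; v ends 7 cm/s.
x(5) = -1 + Σ Δx = 39.5 cm.

39.5 cm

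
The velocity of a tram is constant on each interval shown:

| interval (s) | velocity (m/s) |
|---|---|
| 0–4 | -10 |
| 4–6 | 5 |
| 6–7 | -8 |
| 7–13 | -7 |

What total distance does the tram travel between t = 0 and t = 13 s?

Distance (not displacement) is the total path length: add the absolute areas under v-t.
0–4 s: |-10| × 4 = 40 m
4–6 s: |5| × 2 = 10 m
6–7 s: |-8| × 1 = 8 m
7–13 s: |-7| × 6 = 42 m
Total distance = 100 m

100 m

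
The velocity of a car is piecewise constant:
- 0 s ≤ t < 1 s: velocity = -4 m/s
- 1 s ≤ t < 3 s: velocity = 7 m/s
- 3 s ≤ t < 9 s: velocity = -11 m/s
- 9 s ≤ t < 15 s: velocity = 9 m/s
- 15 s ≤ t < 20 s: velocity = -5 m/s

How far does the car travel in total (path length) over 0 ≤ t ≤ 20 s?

Total distance travelled is ∫|v| dt — sum the magnitudes of each area piece.
0–1 s: |-4| × 1 = 4 m
1–3 s: |7| × 2 = 14 m
3–9 s: |-11| × 6 = 66 m
9–15 s: |9| × 6 = 54 m
15–20 s: |-5| × 5 = 25 m
Total distance = 163 m

163 m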